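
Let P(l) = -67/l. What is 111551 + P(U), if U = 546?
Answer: 60906779/546 ≈ 1.1155e+5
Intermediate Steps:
111551 + P(U) = 111551 - 67/546 = 60906779/546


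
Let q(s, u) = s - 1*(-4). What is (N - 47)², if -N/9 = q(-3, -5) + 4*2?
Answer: 16384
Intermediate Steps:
q(s, u) = 4 + s (q(s, u) = s + 4 = 4 + s)
N = -81 (N = -9*((4 - 3) + 4*2) = -9*(1 + 8) = -9*9 = -81)
(N - 47)² = (-81 - 47)² = (-128)² = 16384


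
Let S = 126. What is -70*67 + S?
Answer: -4564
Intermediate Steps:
-70*67 + S = -70*67 + 126 = -4690 + 126 = -4564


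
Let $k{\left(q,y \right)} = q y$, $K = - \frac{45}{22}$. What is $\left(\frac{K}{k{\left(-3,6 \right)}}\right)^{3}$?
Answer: $\frac{125}{85184} \approx 0.0014674$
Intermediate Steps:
$K = - \frac{45}{22}$ ($K = \left(-45\right) \frac{1}{22} = - \frac{45}{22} \approx -2.0455$)
$\left(\frac{K}{k{\left(-3,6 \right)}}\right)^{3} = \left(- \frac{45}{22 \left(\left(-3\right) 6\right)}\right)^{3} = \left(- \frac{45}{22 \left(-18\right)}\right)^{3} = \left(\left(- \frac{45}{22}\right) \left(- \frac{1}{18}\right)\right)^{3} = \left(\frac{5}{44}\right)^{3} = \frac{125}{85184}$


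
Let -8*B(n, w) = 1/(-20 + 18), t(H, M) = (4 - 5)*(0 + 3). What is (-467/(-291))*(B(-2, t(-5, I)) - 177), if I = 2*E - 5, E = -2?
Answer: -1322077/4656 ≈ -283.95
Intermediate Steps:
I = -9 (I = 2*(-2) - 5 = -4 - 5 = -9)
t(H, M) = -3 (t(H, M) = -1*3 = -3)
B(n, w) = 1/16 (B(n, w) = -1/(8*(-20 + 18)) = -⅛/(-2) = -⅛*(-½) = 1/16)
(-467/(-291))*(B(-2, t(-5, I)) - 177) = (-467/(-291))*(1/16 - 177) = -467*(-1/291)*(-2831/16) = (467/291)*(-2831/16) = -1322077/4656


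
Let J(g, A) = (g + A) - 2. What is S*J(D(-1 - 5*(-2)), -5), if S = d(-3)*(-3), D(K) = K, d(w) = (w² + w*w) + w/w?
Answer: -114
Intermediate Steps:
d(w) = 1 + 2*w² (d(w) = (w² + w²) + 1 = 2*w² + 1 = 1 + 2*w²)
J(g, A) = -2 + A + g (J(g, A) = (A + g) - 2 = -2 + A + g)
S = -57 (S = (1 + 2*(-3)²)*(-3) = (1 + 2*9)*(-3) = (1 + 18)*(-3) = 19*(-3) = -57)
S*J(D(-1 - 5*(-2)), -5) = -57*(-2 - 5 + (-1 - 5*(-2))) = -57*(-2 - 5 + (-1 + 10)) = -57*(-2 - 5 + 9) = -57*2 = -114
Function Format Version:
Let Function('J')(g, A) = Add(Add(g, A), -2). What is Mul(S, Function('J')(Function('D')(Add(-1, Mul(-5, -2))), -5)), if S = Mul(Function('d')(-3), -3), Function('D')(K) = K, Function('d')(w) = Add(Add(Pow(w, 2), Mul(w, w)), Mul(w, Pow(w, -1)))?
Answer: -114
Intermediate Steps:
Function('d')(w) = Add(1, Mul(2, Pow(w, 2))) (Function('d')(w) = Add(Add(Pow(w, 2), Pow(w, 2)), 1) = Add(Mul(2, Pow(w, 2)), 1) = Add(1, Mul(2, Pow(w, 2))))
Function('J')(g, A) = Add(-2, A, g) (Function('J')(g, A) = Add(Add(A, g), -2) = Add(-2, A, g))
S = -57 (S = Mul(Add(1, Mul(2, Pow(-3, 2))), -3) = Mul(Add(1, Mul(2, 9)), -3) = Mul(Add(1, 18), -3) = Mul(19, -3) = -57)
Mul(S, Function('J')(Function('D')(Add(-1, Mul(-5, -2))), -5)) = Mul(-57, Add(-2, -5, Add(-1, Mul(-5, -2)))) = Mul(-57, Add(-2, -5, Add(-1, 10))) = Mul(-57, Add(-2, -5, 9)) = Mul(-57, 2) = -114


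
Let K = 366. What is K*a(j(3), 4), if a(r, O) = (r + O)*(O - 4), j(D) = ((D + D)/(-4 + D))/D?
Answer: 0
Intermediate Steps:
j(D) = 2/(-4 + D) (j(D) = ((2*D)/(-4 + D))/D = (2*D/(-4 + D))/D = 2/(-4 + D))
a(r, O) = (-4 + O)*(O + r) (a(r, O) = (O + r)*(-4 + O) = (-4 + O)*(O + r))
K*a(j(3), 4) = 366*(4² - 4*4 - 8/(-4 + 3) + 4*(2/(-4 + 3))) = 366*(16 - 16 - 8/(-1) + 4*(2/(-1))) = 366*(16 - 16 - 8*(-1) + 4*(2*(-1))) = 366*(16 - 16 - 4*(-2) + 4*(-2)) = 366*(16 - 16 + 8 - 8) = 366*0 = 0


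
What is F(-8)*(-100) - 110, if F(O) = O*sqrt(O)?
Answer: -110 + 1600*I*sqrt(2) ≈ -110.0 + 2262.7*I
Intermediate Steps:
F(O) = O**(3/2)
F(-8)*(-100) - 110 = (-8)**(3/2)*(-100) - 110 = -16*I*sqrt(2)*(-100) - 110 = 1600*I*sqrt(2) - 110 = -110 + 1600*I*sqrt(2)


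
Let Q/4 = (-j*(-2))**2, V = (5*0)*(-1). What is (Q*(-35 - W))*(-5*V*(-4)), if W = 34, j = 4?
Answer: 0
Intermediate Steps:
V = 0 (V = 0*(-1) = 0)
Q = 256 (Q = 4*(-1*4*(-2))**2 = 4*(-4*(-2))**2 = 4*8**2 = 4*64 = 256)
(Q*(-35 - W))*(-5*V*(-4)) = (256*(-35 - 1*34))*(-5*0*(-4)) = (256*(-35 - 34))*(0*(-4)) = (256*(-69))*0 = -17664*0 = 0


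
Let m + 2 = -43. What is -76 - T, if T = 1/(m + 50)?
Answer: -381/5 ≈ -76.200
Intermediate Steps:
m = -45 (m = -2 - 43 = -45)
T = ⅕ (T = 1/(-45 + 50) = 1/5 = ⅕ ≈ 0.20000)
-76 - T = -76 - 1*⅕ = -76 - ⅕ = -381/5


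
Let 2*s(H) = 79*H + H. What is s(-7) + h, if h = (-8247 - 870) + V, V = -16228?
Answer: -25625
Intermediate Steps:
s(H) = 40*H (s(H) = (79*H + H)/2 = (80*H)/2 = 40*H)
h = -25345 (h = (-8247 - 870) - 16228 = -9117 - 16228 = -25345)
s(-7) + h = 40*(-7) - 25345 = -280 - 25345 = -25625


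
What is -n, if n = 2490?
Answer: -2490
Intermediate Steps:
-n = -1*2490 = -2490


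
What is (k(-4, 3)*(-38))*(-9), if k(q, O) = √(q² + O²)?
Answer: 1710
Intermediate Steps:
k(q, O) = √(O² + q²)
(k(-4, 3)*(-38))*(-9) = (√(3² + (-4)²)*(-38))*(-9) = (√(9 + 16)*(-38))*(-9) = (√25*(-38))*(-9) = (5*(-38))*(-9) = -190*(-9) = 1710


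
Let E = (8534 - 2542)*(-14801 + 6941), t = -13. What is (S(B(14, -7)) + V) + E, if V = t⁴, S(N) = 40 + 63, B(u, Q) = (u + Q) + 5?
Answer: -47068456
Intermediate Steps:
B(u, Q) = 5 + Q + u (B(u, Q) = (Q + u) + 5 = 5 + Q + u)
S(N) = 103
E = -47097120 (E = 5992*(-7860) = -47097120)
V = 28561 (V = (-13)⁴ = 28561)
(S(B(14, -7)) + V) + E = (103 + 28561) - 47097120 = 28664 - 47097120 = -47068456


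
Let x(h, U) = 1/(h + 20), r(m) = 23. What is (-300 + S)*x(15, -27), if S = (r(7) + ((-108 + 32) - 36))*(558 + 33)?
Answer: -7557/5 ≈ -1511.4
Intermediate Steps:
x(h, U) = 1/(20 + h)
S = -52599 (S = (23 + ((-108 + 32) - 36))*(558 + 33) = (23 + (-76 - 36))*591 = (23 - 112)*591 = -89*591 = -52599)
(-300 + S)*x(15, -27) = (-300 - 52599)/(20 + 15) = -52899/35 = -52899*1/35 = -7557/5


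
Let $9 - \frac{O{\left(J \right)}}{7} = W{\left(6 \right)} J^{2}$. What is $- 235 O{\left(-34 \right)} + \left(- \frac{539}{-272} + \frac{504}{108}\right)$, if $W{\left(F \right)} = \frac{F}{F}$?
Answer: $\frac{1539646465}{816} \approx 1.8868 \cdot 10^{6}$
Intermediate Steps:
$W{\left(F \right)} = 1$
$O{\left(J \right)} = 63 - 7 J^{2}$ ($O{\left(J \right)} = 63 - 7 \cdot 1 J^{2} = 63 - 7 J^{2}$)
$- 235 O{\left(-34 \right)} + \left(- \frac{539}{-272} + \frac{504}{108}\right) = - 235 \left(63 - 7 \left(-34\right)^{2}\right) + \left(- \frac{539}{-272} + \frac{504}{108}\right) = - 235 \left(63 - 8092\right) + \left(\left(-539\right) \left(- \frac{1}{272}\right) + 504 \cdot \frac{1}{108}\right) = - 235 \left(63 - 8092\right) + \left(\frac{539}{272} + \frac{14}{3}\right) = \left(-235\right) \left(-8029\right) + \frac{5425}{816} = 1886815 + \frac{5425}{816} = \frac{1539646465}{816}$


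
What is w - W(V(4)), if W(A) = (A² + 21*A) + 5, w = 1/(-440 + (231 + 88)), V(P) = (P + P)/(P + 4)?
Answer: -3268/121 ≈ -27.008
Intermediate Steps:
V(P) = 2*P/(4 + P) (V(P) = (2*P)/(4 + P) = 2*P/(4 + P))
w = -1/121 (w = 1/(-440 + 319) = 1/(-121) = -1/121 ≈ -0.0082645)
W(A) = 5 + A² + 21*A
w - W(V(4)) = -1/121 - (5 + (2*4/(4 + 4))² + 21*(2*4/(4 + 4))) = -1/121 - (5 + (2*4/8)² + 21*(2*4/8)) = -1/121 - (5 + (2*4*(⅛))² + 21*(2*4*(⅛))) = -1/121 - (5 + 1² + 21*1) = -1/121 - (5 + 1 + 21) = -1/121 - 1*27 = -1/121 - 27 = -3268/121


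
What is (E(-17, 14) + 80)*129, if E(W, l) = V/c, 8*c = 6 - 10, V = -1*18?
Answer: 14964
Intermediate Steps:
V = -18
c = -1/2 (c = (6 - 10)/8 = (1/8)*(-4) = -1/2 ≈ -0.50000)
E(W, l) = 36 (E(W, l) = -18/(-1/2) = -18*(-2) = 36)
(E(-17, 14) + 80)*129 = (36 + 80)*129 = 116*129 = 14964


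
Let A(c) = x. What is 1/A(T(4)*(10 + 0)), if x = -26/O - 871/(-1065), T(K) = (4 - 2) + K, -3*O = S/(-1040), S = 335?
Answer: -71355/17220203 ≈ -0.0041437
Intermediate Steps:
O = 67/624 (O = -335/(3*(-1040)) = -335*(-1)/(3*1040) = -⅓*(-67/208) = 67/624 ≈ 0.10737)
T(K) = 2 + K
x = -17220203/71355 (x = -26/67/624 - 871/(-1065) = -26*624/67 - 871*(-1/1065) = -16224/67 + 871/1065 = -17220203/71355 ≈ -241.33)
A(c) = -17220203/71355
1/A(T(4)*(10 + 0)) = 1/(-17220203/71355) = -71355/17220203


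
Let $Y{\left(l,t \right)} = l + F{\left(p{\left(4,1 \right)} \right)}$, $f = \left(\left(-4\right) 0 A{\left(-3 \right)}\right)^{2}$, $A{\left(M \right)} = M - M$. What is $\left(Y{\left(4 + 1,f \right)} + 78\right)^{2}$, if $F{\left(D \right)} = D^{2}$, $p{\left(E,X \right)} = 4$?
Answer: $9801$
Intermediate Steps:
$A{\left(M \right)} = 0$
$f = 0$ ($f = \left(\left(-4\right) 0 \cdot 0\right)^{2} = \left(0 \cdot 0\right)^{2} = 0^{2} = 0$)
$Y{\left(l,t \right)} = 16 + l$ ($Y{\left(l,t \right)} = l + 4^{2} = l + 16 = 16 + l$)
$\left(Y{\left(4 + 1,f \right)} + 78\right)^{2} = \left(\left(16 + \left(4 + 1\right)\right) + 78\right)^{2} = \left(\left(16 + 5\right) + 78\right)^{2} = \left(21 + 78\right)^{2} = 99^{2} = 9801$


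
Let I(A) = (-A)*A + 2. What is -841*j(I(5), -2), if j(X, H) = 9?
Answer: -7569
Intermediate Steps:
I(A) = 2 - A**2 (I(A) = -A**2 + 2 = 2 - A**2)
-841*j(I(5), -2) = -841*9 = -7569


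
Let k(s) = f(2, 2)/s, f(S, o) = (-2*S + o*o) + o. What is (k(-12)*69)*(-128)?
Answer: 1472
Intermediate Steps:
f(S, o) = o + o**2 - 2*S (f(S, o) = (-2*S + o**2) + o = (o**2 - 2*S) + o = o + o**2 - 2*S)
k(s) = 2/s (k(s) = (2 + 2**2 - 2*2)/s = (2 + 4 - 4)/s = 2/s)
(k(-12)*69)*(-128) = ((2/(-12))*69)*(-128) = ((2*(-1/12))*69)*(-128) = -1/6*69*(-128) = -23/2*(-128) = 1472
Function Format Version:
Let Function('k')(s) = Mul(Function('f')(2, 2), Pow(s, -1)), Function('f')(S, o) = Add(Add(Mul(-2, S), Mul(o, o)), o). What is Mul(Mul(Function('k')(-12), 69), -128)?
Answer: 1472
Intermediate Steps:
Function('f')(S, o) = Add(o, Pow(o, 2), Mul(-2, S)) (Function('f')(S, o) = Add(Add(Mul(-2, S), Pow(o, 2)), o) = Add(Add(Pow(o, 2), Mul(-2, S)), o) = Add(o, Pow(o, 2), Mul(-2, S)))
Function('k')(s) = Mul(2, Pow(s, -1)) (Function('k')(s) = Mul(Add(2, Pow(2, 2), Mul(-2, 2)), Pow(s, -1)) = Mul(Add(2, 4, -4), Pow(s, -1)) = Mul(2, Pow(s, -1)))
Mul(Mul(Function('k')(-12), 69), -128) = Mul(Mul(Mul(2, Pow(-12, -1)), 69), -128) = Mul(Mul(Mul(2, Rational(-1, 12)), 69), -128) = Mul(Mul(Rational(-1, 6), 69), -128) = Mul(Rational(-23, 2), -128) = 1472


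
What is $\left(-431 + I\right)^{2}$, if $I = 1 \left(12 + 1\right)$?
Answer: $174724$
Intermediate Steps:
$I = 13$ ($I = 1 \cdot 13 = 13$)
$\left(-431 + I\right)^{2} = \left(-431 + 13\right)^{2} = \left(-418\right)^{2} = 174724$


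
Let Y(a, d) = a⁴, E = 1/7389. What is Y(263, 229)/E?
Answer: 35351566295229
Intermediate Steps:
E = 1/7389 ≈ 0.00013534
Y(263, 229)/E = 263⁴/(1/7389) = 4784350561*7389 = 35351566295229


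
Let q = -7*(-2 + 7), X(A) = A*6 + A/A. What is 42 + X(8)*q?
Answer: -1673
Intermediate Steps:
X(A) = 1 + 6*A (X(A) = 6*A + 1 = 1 + 6*A)
q = -35 (q = -7*5 = -1*35 = -35)
42 + X(8)*q = 42 + (1 + 6*8)*(-35) = 42 + (1 + 48)*(-35) = 42 + 49*(-35) = 42 - 1715 = -1673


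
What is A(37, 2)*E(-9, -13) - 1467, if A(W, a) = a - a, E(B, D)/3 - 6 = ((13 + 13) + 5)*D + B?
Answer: -1467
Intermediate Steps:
E(B, D) = 18 + 3*B + 93*D (E(B, D) = 18 + 3*(((13 + 13) + 5)*D + B) = 18 + 3*((26 + 5)*D + B) = 18 + 3*(31*D + B) = 18 + 3*(B + 31*D) = 18 + (3*B + 93*D) = 18 + 3*B + 93*D)
A(W, a) = 0
A(37, 2)*E(-9, -13) - 1467 = 0*(18 + 3*(-9) + 93*(-13)) - 1467 = 0*(18 - 27 - 1209) - 1467 = 0*(-1218) - 1467 = 0 - 1467 = -1467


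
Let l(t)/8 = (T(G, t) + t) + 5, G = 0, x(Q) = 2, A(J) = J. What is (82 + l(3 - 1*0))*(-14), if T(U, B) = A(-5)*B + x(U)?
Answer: -588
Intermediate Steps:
T(U, B) = 2 - 5*B (T(U, B) = -5*B + 2 = 2 - 5*B)
l(t) = 56 - 32*t (l(t) = 8*(((2 - 5*t) + t) + 5) = 8*((2 - 4*t) + 5) = 8*(7 - 4*t) = 56 - 32*t)
(82 + l(3 - 1*0))*(-14) = (82 + (56 - 32*(3 - 1*0)))*(-14) = (82 + (56 - 32*(3 + 0)))*(-14) = (82 + (56 - 32*3))*(-14) = (82 + (56 - 96))*(-14) = (82 - 40)*(-14) = 42*(-14) = -588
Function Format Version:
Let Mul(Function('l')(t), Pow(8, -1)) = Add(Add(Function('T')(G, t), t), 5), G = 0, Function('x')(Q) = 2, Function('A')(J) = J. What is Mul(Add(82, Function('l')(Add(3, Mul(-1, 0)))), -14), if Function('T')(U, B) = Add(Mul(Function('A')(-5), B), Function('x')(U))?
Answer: -588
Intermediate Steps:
Function('T')(U, B) = Add(2, Mul(-5, B)) (Function('T')(U, B) = Add(Mul(-5, B), 2) = Add(2, Mul(-5, B)))
Function('l')(t) = Add(56, Mul(-32, t)) (Function('l')(t) = Mul(8, Add(Add(Add(2, Mul(-5, t)), t), 5)) = Mul(8, Add(Add(2, Mul(-4, t)), 5)) = Mul(8, Add(7, Mul(-4, t))) = Add(56, Mul(-32, t)))
Mul(Add(82, Function('l')(Add(3, Mul(-1, 0)))), -14) = Mul(Add(82, Add(56, Mul(-32, Add(3, Mul(-1, 0))))), -14) = Mul(Add(82, Add(56, Mul(-32, Add(3, 0)))), -14) = Mul(Add(82, Add(56, Mul(-32, 3))), -14) = Mul(Add(82, Add(56, -96)), -14) = Mul(Add(82, -40), -14) = Mul(42, -14) = -588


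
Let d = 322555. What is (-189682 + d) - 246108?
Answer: -113235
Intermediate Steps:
(-189682 + d) - 246108 = (-189682 + 322555) - 246108 = 132873 - 246108 = -113235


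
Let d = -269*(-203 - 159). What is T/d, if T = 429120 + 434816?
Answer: 431968/48689 ≈ 8.8720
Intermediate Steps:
d = 97378 (d = -269*(-362) = 97378)
T = 863936
T/d = 863936/97378 = 863936*(1/97378) = 431968/48689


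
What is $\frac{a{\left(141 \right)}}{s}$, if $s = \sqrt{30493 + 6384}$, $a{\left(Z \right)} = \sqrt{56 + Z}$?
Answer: $\frac{\sqrt{7264769}}{36877} \approx 0.07309$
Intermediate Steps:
$s = \sqrt{36877} \approx 192.03$
$\frac{a{\left(141 \right)}}{s} = \frac{\sqrt{56 + 141}}{\sqrt{36877}} = \sqrt{197} \frac{\sqrt{36877}}{36877} = \frac{\sqrt{7264769}}{36877}$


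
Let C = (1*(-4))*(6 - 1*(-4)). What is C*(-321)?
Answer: 12840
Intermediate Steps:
C = -40 (C = -4*(6 + 4) = -4*10 = -40)
C*(-321) = -40*(-321) = 12840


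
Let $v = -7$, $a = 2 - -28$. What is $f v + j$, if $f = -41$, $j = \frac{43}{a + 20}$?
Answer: $\frac{14393}{50} \approx 287.86$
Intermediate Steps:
$a = 30$ ($a = 2 + 28 = 30$)
$j = \frac{43}{50}$ ($j = \frac{43}{30 + 20} = \frac{43}{50} \approx 0.86$)
$f v + j = \left(-41\right) \left(-7\right) + \frac{43}{50} = 287 + \frac{43}{50} = \frac{14393}{50}$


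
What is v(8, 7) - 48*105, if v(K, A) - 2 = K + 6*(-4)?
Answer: -5054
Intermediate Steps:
v(K, A) = -22 + K (v(K, A) = 2 + (K + 6*(-4)) = 2 + (K - 24) = 2 + (-24 + K) = -22 + K)
v(8, 7) - 48*105 = (-22 + 8) - 48*105 = -14 - 5040 = -5054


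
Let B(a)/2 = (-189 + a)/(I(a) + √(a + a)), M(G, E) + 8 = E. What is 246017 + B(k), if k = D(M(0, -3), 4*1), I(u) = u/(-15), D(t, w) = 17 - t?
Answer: 51907172/211 - 5175*√14/422 ≈ 2.4596e+5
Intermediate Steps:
M(G, E) = -8 + E
I(u) = -u/15 (I(u) = u*(-1/15) = -u/15)
k = 28 (k = 17 - (-8 - 3) = 17 - 1*(-11) = 17 + 11 = 28)
B(a) = 2*(-189 + a)/(-a/15 + √2*√a) (B(a) = 2*((-189 + a)/(-a/15 + √(a + a))) = 2*((-189 + a)/(-a/15 + √(2*a))) = 2*((-189 + a)/(-a/15 + √2*√a)) = 2*(-189 + a)/(-a/15 + √2*√a))
246017 + B(k) = 246017 + 30*(-189 + 28)/(-1*28 + 15*√2*√28) = 246017 + 30*(-161)/(-28 + 15*√2*(2*√7)) = 246017 + 30*(-161)/(-28 + 30*√14) = 246017 - 4830/(-28 + 30*√14)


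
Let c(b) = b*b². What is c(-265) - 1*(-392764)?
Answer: -18216861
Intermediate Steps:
c(b) = b³
c(-265) - 1*(-392764) = (-265)³ - 1*(-392764) = -18609625 + 392764 = -18216861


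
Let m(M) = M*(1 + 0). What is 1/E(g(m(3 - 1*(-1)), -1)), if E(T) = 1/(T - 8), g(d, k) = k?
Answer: -9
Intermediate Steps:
m(M) = M (m(M) = M*1 = M)
E(T) = 1/(-8 + T)
1/E(g(m(3 - 1*(-1)), -1)) = 1/(1/(-8 - 1)) = 1/(1/(-9)) = 1/(-1/9) = -9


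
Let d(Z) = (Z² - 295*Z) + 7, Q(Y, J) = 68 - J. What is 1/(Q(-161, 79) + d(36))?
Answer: -1/9328 ≈ -0.00010720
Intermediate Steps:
d(Z) = 7 + Z² - 295*Z
1/(Q(-161, 79) + d(36)) = 1/((68 - 1*79) + (7 + 36² - 295*36)) = 1/((68 - 79) + (7 + 1296 - 10620)) = 1/(-11 - 9317) = 1/(-9328) = -1/9328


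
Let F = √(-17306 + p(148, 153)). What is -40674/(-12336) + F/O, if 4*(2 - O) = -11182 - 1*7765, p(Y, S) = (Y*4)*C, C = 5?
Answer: 6779/2056 + 12*I*√1594/18955 ≈ 3.2972 + 0.025276*I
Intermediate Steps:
p(Y, S) = 20*Y (p(Y, S) = (Y*4)*5 = (4*Y)*5 = 20*Y)
F = 3*I*√1594 (F = √(-17306 + 20*148) = √(-17306 + 2960) = √(-14346) = 3*I*√1594 ≈ 119.77*I)
O = 18955/4 (O = 2 - (-11182 - 1*7765)/4 = 2 - (-11182 - 7765)/4 = 2 - ¼*(-18947) = 2 + 18947/4 = 18955/4 ≈ 4738.8)
-40674/(-12336) + F/O = -40674/(-12336) + (3*I*√1594)/(18955/4) = -40674*(-1/12336) + (3*I*√1594)*(4/18955) = 6779/2056 + 12*I*√1594/18955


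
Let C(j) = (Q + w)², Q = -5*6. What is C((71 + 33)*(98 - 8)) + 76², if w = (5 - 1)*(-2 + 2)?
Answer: 6676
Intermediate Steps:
w = 0 (w = 4*0 = 0)
Q = -30
C(j) = 900 (C(j) = (-30 + 0)² = (-30)² = 900)
C((71 + 33)*(98 - 8)) + 76² = 900 + 76² = 900 + 5776 = 6676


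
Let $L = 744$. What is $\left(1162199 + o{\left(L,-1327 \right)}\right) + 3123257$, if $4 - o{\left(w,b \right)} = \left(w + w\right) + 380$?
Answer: $4283592$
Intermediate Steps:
$o{\left(w,b \right)} = -376 - 2 w$ ($o{\left(w,b \right)} = 4 - \left(\left(w + w\right) + 380\right) = 4 - \left(2 w + 380\right) = 4 - \left(380 + 2 w\right) = -376 - 2 w$)
$\left(1162199 + o{\left(L,-1327 \right)}\right) + 3123257 = \left(1162199 - 1864\right) + 3123257 = 1160335 + 3123257 = 4283592$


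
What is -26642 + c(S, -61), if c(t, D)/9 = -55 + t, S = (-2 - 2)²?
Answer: -26993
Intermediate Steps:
S = 16 (S = (-4)² = 16)
c(t, D) = -495 + 9*t (c(t, D) = 9*(-55 + t) = -495 + 9*t)
-26642 + c(S, -61) = -26642 + (-495 + 9*16) = -26642 + (-495 + 144) = -26642 - 351 = -26993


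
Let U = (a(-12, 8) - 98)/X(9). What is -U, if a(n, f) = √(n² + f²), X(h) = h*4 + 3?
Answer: 98/39 - 4*√13/39 ≈ 2.1430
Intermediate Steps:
X(h) = 3 + 4*h (X(h) = 4*h + 3 = 3 + 4*h)
a(n, f) = √(f² + n²)
U = -98/39 + 4*√13/39 (U = (√(8² + (-12)²) - 98)/(3 + 4*9) = (√(64 + 144) - 98)/(3 + 36) = (√208 - 98)/39 = (4*√13 - 98)*(1/39) = (-98 + 4*√13)*(1/39) = -98/39 + 4*√13/39 ≈ -2.1430)
-U = -(-98/39 + 4*√13/39) = 98/39 - 4*√13/39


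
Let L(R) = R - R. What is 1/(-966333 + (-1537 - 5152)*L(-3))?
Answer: -1/966333 ≈ -1.0348e-6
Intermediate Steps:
L(R) = 0
1/(-966333 + (-1537 - 5152)*L(-3)) = 1/(-966333 + (-1537 - 5152)*0) = 1/(-966333 - 6689*0) = 1/(-966333 + 0) = 1/(-966333) = -1/966333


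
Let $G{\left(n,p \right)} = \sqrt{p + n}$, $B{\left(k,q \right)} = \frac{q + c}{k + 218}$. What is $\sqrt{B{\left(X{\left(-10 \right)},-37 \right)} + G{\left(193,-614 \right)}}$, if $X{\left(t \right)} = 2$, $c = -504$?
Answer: $\frac{\sqrt{-29755 + 12100 i \sqrt{421}}}{110} \approx 3.0171 + 3.4003 i$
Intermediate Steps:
$B{\left(k,q \right)} = \frac{-504 + q}{218 + k}$ ($B{\left(k,q \right)} = \frac{q - 504}{k + 218} = \frac{-504 + q}{218 + k}$)
$G{\left(n,p \right)} = \sqrt{n + p}$
$\sqrt{B{\left(X{\left(-10 \right)},-37 \right)} + G{\left(193,-614 \right)}} = \sqrt{\frac{-504 - 37}{218 + 2} + \sqrt{193 - 614}} = \sqrt{\frac{1}{220} \left(-541\right) + \sqrt{-421}} = \sqrt{\frac{1}{220} \left(-541\right) + i \sqrt{421}} = \sqrt{- \frac{541}{220} + i \sqrt{421}}$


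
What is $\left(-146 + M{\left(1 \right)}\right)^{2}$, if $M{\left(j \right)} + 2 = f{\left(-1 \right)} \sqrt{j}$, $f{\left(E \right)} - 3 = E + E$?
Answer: $21609$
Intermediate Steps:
$f{\left(E \right)} = 3 + 2 E$ ($f{\left(E \right)} = 3 + \left(E + E\right) = 3 + 2 E$)
$M{\left(j \right)} = -2 + \sqrt{j}$ ($M{\left(j \right)} = -2 + \left(3 + 2 \left(-1\right)\right) \sqrt{j} = -2 + \left(3 - 2\right) \sqrt{j} = -2 + 1 \sqrt{j} = -2 + \sqrt{j}$)
$\left(-146 + M{\left(1 \right)}\right)^{2} = \left(-146 - \left(2 - \sqrt{1}\right)\right)^{2} = \left(-146 + \left(-2 + 1\right)\right)^{2} = \left(-146 - 1\right)^{2} = \left(-147\right)^{2} = 21609$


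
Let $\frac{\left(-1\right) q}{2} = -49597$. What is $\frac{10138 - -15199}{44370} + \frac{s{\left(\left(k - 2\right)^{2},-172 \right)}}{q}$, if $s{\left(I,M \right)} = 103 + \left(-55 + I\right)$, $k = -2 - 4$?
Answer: $\frac{1259123909}{2200618890} \approx 0.57217$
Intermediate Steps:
$q = 99194$ ($q = \left(-2\right) \left(-49597\right) = 99194$)
$k = -6$ ($k = -2 - 4 = -6$)
$s{\left(I,M \right)} = 48 + I$
$\frac{10138 - -15199}{44370} + \frac{s{\left(\left(k - 2\right)^{2},-172 \right)}}{q} = \frac{10138 - -15199}{44370} + \frac{48 + \left(-6 - 2\right)^{2}}{99194} = \left(10138 + 15199\right) \frac{1}{44370} + \left(48 + \left(-8\right)^{2}\right) \frac{1}{99194} = 25337 \cdot \frac{1}{44370} + \left(48 + 64\right) \frac{1}{99194} = \frac{25337}{44370} + 112 \cdot \frac{1}{99194} = \frac{25337}{44370} + \frac{56}{49597} = \frac{1259123909}{2200618890}$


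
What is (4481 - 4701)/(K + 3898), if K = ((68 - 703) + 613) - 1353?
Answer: -220/2523 ≈ -0.087198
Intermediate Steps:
K = -1375 (K = (-635 + 613) - 1353 = -22 - 1353 = -1375)
(4481 - 4701)/(K + 3898) = (4481 - 4701)/(-1375 + 3898) = -220/2523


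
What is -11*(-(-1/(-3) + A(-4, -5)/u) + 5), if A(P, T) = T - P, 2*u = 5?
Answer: -836/15 ≈ -55.733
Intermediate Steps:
u = 5/2 (u = (1/2)*5 = 5/2 ≈ 2.5000)
-11*(-(-1/(-3) + A(-4, -5)/u) + 5) = -11*(-(-1/(-3) + (-5 - 1*(-4))/(5/2)) + 5) = -11*(-(-1*(-1/3) + (-5 + 4)*(2/5)) + 5) = -11*(-(1/3 - 1*2/5) + 5) = -11*(-(1/3 - 2/5) + 5) = -11*(-1*(-1/15) + 5) = -11*(1/15 + 5) = -11*76/15 = -836/15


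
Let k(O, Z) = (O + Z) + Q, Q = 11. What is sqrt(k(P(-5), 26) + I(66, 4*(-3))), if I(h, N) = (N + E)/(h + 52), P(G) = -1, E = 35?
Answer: sqrt(503978)/118 ≈ 6.0162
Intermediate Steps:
k(O, Z) = 11 + O + Z (k(O, Z) = (O + Z) + 11 = 11 + O + Z)
I(h, N) = (35 + N)/(52 + h) (I(h, N) = (N + 35)/(h + 52) = (35 + N)/(52 + h))
sqrt(k(P(-5), 26) + I(66, 4*(-3))) = sqrt((11 - 1 + 26) + (35 + 4*(-3))/(52 + 66)) = sqrt(36 + (35 - 12)/118) = sqrt(36 + (1/118)*23) = sqrt(36 + 23/118) = sqrt(4271/118) = sqrt(503978)/118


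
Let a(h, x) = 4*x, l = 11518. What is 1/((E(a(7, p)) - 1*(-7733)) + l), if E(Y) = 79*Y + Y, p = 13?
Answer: 1/23411 ≈ 4.2715e-5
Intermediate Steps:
E(Y) = 80*Y
1/((E(a(7, p)) - 1*(-7733)) + l) = 1/((80*(4*13) - 1*(-7733)) + 11518) = 1/((80*52 + 7733) + 11518) = 1/((4160 + 7733) + 11518) = 1/(11893 + 11518) = 1/23411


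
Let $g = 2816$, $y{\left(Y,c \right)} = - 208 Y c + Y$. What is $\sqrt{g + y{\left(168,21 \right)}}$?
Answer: $22 i \sqrt{1510} \approx 854.89 i$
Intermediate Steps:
$y{\left(Y,c \right)} = Y - 208 Y c$ ($y{\left(Y,c \right)} = - 208 Y c + Y = Y - 208 Y c$)
$\sqrt{g + y{\left(168,21 \right)}} = \sqrt{2816 + 168 \left(1 - 4368\right)} = \sqrt{2816 + 168 \left(-4367\right)} = \sqrt{2816 - 733656} = \sqrt{-730840} = 22 i \sqrt{1510}$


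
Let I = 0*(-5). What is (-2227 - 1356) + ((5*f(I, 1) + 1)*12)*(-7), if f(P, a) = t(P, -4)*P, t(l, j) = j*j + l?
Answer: -3667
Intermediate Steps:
I = 0
t(l, j) = l + j**2 (t(l, j) = j**2 + l = l + j**2)
f(P, a) = P*(16 + P) (f(P, a) = (P + (-4)**2)*P = (P + 16)*P = (16 + P)*P = P*(16 + P))
(-2227 - 1356) + ((5*f(I, 1) + 1)*12)*(-7) = (-2227 - 1356) + ((5*(0*(16 + 0)) + 1)*12)*(-7) = -3583 + ((5*(0*16) + 1)*12)*(-7) = -3583 + ((5*0 + 1)*12)*(-7) = -3583 + ((0 + 1)*12)*(-7) = -3583 + (1*12)*(-7) = -3583 + 12*(-7) = -3583 - 84 = -3667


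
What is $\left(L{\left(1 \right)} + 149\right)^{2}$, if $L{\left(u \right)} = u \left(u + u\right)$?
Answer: $22801$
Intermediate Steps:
$L{\left(u \right)} = 2 u^{2}$ ($L{\left(u \right)} = u 2 u = 2 u^{2}$)
$\left(L{\left(1 \right)} + 149\right)^{2} = \left(2 \cdot 1^{2} + 149\right)^{2} = \left(2 \cdot 1 + 149\right)^{2} = \left(2 + 149\right)^{2} = 151^{2} = 22801$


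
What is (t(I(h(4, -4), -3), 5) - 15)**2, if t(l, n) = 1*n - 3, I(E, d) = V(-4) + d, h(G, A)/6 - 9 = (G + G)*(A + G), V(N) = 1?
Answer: 169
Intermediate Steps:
h(G, A) = 54 + 12*G*(A + G) (h(G, A) = 54 + 6*((G + G)*(A + G)) = 54 + 6*((2*G)*(A + G)) = 54 + 6*(2*G*(A + G)) = 54 + 12*G*(A + G))
I(E, d) = 1 + d
t(l, n) = -3 + n (t(l, n) = n - 3 = -3 + n)
(t(I(h(4, -4), -3), 5) - 15)**2 = ((-3 + 5) - 15)**2 = (2 - 15)**2 = (-13)**2 = 169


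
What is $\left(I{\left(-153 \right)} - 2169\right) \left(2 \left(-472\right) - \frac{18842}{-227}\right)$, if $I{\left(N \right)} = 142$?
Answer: $\frac{396169042}{227} \approx 1.7452 \cdot 10^{6}$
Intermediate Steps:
$\left(I{\left(-153 \right)} - 2169\right) \left(2 \left(-472\right) - \frac{18842}{-227}\right) = \left(142 - 2169\right) \left(2 \left(-472\right) - \frac{18842}{-227}\right) = - 2027 \left(-944 - - \frac{18842}{227}\right) = - 2027 \left(-944 + \frac{18842}{227}\right) = \left(-2027\right) \left(- \frac{195446}{227}\right) = \frac{396169042}{227}$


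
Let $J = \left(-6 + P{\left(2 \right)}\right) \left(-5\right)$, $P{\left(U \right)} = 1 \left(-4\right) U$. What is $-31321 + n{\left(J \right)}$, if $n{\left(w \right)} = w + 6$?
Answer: $-31245$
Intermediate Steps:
$P{\left(U \right)} = - 4 U$
$J = 70$ ($J = \left(-6 - 8\right) \left(-5\right) = \left(-14\right) \left(-5\right) = 70$)
$n{\left(w \right)} = 6 + w$
$-31321 + n{\left(J \right)} = -31321 + \left(6 + 70\right) = -31321 + 76 = -31245$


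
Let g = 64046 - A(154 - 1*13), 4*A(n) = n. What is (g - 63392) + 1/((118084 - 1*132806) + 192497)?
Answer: 439993129/711100 ≈ 618.75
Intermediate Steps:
A(n) = n/4
g = 256043/4 (g = 64046 - (154 - 1*13)/4 = 64046 - (154 - 13)/4 = 64046 - 141/4 = 256043/4 ≈ 64011.)
(g - 63392) + 1/((118084 - 1*132806) + 192497) = (256043/4 - 63392) + 1/((118084 - 1*132806) + 192497) = 2475/4 + 1/((118084 - 132806) + 192497) = 2475/4 + 1/(-14722 + 192497) = 2475/4 + 1/177775 = 439993129/711100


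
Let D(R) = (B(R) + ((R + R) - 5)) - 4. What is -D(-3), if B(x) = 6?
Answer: 9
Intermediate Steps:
D(R) = -3 + 2*R (D(R) = (6 + ((R + R) - 5)) - 4 = (6 + (2*R - 5)) - 4 = (6 + (-5 + 2*R)) - 4 = (1 + 2*R) - 4 = -3 + 2*R)
-D(-3) = -(-3 + 2*(-3)) = -(-3 - 6) = -1*(-9) = 9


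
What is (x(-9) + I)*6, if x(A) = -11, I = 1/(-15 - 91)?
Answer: -3501/53 ≈ -66.057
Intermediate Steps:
I = -1/106 (I = 1/(-106) = -1/106 ≈ -0.0094340)
(x(-9) + I)*6 = (-11 - 1/106)*6 = -1167/106*6 = -3501/53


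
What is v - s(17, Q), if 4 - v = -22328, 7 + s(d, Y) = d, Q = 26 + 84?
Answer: 22322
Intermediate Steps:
Q = 110
s(d, Y) = -7 + d
v = 22332 (v = 4 - 1*(-22328) = 4 + 22328 = 22332)
v - s(17, Q) = 22332 - (-7 + 17) = 22332 - 1*10 = 22332 - 10 = 22322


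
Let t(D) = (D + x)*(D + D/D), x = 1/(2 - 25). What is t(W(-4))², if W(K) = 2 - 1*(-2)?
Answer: 207025/529 ≈ 391.35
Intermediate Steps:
W(K) = 4 (W(K) = 2 + 2 = 4)
x = -1/23 (x = 1/(-23) = -1/23 ≈ -0.043478)
t(D) = (1 + D)*(-1/23 + D) (t(D) = (D - 1/23)*(D + D/D) = (-1/23 + D)*(D + 1) = (-1/23 + D)*(1 + D) = (1 + D)*(-1/23 + D))
t(W(-4))² = (-1/23 + 4² + (22/23)*4)² = (-1/23 + 16 + 88/23)² = (455/23)² = 207025/529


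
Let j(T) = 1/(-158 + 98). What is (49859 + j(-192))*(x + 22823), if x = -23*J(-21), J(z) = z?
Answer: 34860403967/30 ≈ 1.1620e+9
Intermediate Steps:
j(T) = -1/60 (j(T) = 1/(-60) = -1/60)
x = 483 (x = -23*(-21) = 483)
(49859 + j(-192))*(x + 22823) = (49859 - 1/60)*(483 + 22823) = (2991539/60)*23306 = 34860403967/30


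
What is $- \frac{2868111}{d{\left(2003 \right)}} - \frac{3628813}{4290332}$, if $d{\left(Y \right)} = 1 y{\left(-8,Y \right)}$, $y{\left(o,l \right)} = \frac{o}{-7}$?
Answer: $- \frac{21534016962617}{8580664} \approx -2.5096 \cdot 10^{6}$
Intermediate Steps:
$y{\left(o,l \right)} = - \frac{o}{7}$ ($y{\left(o,l \right)} = o \left(- \frac{1}{7}\right) = - \frac{o}{7}$)
$d{\left(Y \right)} = \frac{8}{7}$ ($d{\left(Y \right)} = 1 \left(\left(- \frac{1}{7}\right) \left(-8\right)\right) = 1 \cdot \frac{8}{7} = \frac{8}{7}$)
$- \frac{2868111}{d{\left(2003 \right)}} - \frac{3628813}{4290332} = - \frac{2868111}{\frac{8}{7}} - \frac{3628813}{4290332} = \left(-2868111\right) \frac{7}{8} - \frac{3628813}{4290332} = - \frac{20076777}{8} - \frac{3628813}{4290332} = - \frac{21534016962617}{8580664}$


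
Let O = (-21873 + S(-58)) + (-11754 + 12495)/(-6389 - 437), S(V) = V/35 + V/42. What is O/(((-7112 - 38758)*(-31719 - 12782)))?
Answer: -15679290589/1463032903355100 ≈ -1.0717e-5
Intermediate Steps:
S(V) = 11*V/210 (S(V) = V*(1/35) + V*(1/42) = V/35 + V/42 = 11*V/210)
O = -15679290589/716730 (O = (-21873 + (11/210)*(-58)) + (-11754 + 12495)/(-6389 - 437) = (-21873 - 319/105) + 741/(-6826) = -2296984/105 + 741*(-1/6826) = -2296984/105 - 741/6826 = -15679290589/716730 ≈ -21876.)
O/(((-7112 - 38758)*(-31719 - 12782))) = -15679290589*1/((-31719 - 12782)*(-7112 - 38758))/716730 = -15679290589/(716730*((-45870*(-44501)))) = -15679290589/716730/2041260870 = -15679290589/716730*1/2041260870 = -15679290589/1463032903355100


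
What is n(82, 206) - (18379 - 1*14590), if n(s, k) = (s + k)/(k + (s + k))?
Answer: -935739/247 ≈ -3788.4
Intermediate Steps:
n(s, k) = (k + s)/(s + 2*k) (n(s, k) = (k + s)/(k + (k + s)) = (k + s)/(s + 2*k))
n(82, 206) - (18379 - 1*14590) = (206 + 82)/(82 + 2*206) - (18379 - 1*14590) = 288/(82 + 412) - (18379 - 14590) = 288/494 - 1*3789 = (1/494)*288 - 3789 = 144/247 - 3789 = -935739/247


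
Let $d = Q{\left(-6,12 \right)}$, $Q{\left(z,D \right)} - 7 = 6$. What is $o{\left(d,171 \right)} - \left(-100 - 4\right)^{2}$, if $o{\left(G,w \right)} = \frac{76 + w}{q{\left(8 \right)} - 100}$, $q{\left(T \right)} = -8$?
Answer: $- \frac{1168375}{108} \approx -10818.0$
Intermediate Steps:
$Q{\left(z,D \right)} = 13$ ($Q{\left(z,D \right)} = 7 + 6 = 13$)
$d = 13$
$o{\left(G,w \right)} = - \frac{19}{27} - \frac{w}{108}$ ($o{\left(G,w \right)} = \frac{76 + w}{-8 - 100} = \frac{76 + w}{-108} = \left(76 + w\right) \left(- \frac{1}{108}\right) = - \frac{19}{27} - \frac{w}{108}$)
$o{\left(d,171 \right)} - \left(-100 - 4\right)^{2} = \left(- \frac{19}{27} - \frac{19}{12}\right) - \left(-100 - 4\right)^{2} = \left(- \frac{19}{27} - \frac{19}{12}\right) - \left(-104\right)^{2} = - \frac{247}{108} - 10816 = - \frac{1168375}{108}$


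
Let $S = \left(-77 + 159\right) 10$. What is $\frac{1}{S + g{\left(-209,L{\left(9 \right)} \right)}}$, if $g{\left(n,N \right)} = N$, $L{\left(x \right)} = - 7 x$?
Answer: $\frac{1}{757} \approx 0.001321$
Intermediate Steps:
$S = 820$ ($S = 82 \cdot 10 = 820$)
$\frac{1}{S + g{\left(-209,L{\left(9 \right)} \right)}} = \frac{1}{820 - 63} = \frac{1}{757}$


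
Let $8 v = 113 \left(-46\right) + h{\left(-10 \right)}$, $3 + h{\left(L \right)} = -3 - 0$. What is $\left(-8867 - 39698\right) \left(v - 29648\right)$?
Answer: $\frac{2942893305}{2} \approx 1.4714 \cdot 10^{9}$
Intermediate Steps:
$h{\left(L \right)} = -6$ ($h{\left(L \right)} = -3 - 3 = -6$)
$v = - \frac{1301}{2}$ ($v = \frac{113 \left(-46\right) - 6}{8} = \frac{-5198 - 6}{8} = \frac{1}{8} \left(-5204\right) = - \frac{1301}{2} \approx -650.5$)
$\left(-8867 - 39698\right) \left(v - 29648\right) = \left(-8867 - 39698\right) \left(- \frac{1301}{2} - 29648\right) = \left(-48565\right) \left(- \frac{60597}{2}\right) = \frac{2942893305}{2}$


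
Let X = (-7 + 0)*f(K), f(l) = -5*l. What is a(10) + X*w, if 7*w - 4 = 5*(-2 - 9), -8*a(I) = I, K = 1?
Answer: -1025/4 ≈ -256.25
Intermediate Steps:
a(I) = -I/8
w = -51/7 (w = 4/7 + (5*(-2 - 9))/7 = 4/7 + (5*(-11))/7 = 4/7 + (1/7)*(-55) = 4/7 - 55/7 = -51/7 ≈ -7.2857)
X = 35 (X = (-7 + 0)*(-5*1) = -7*(-5) = 35)
a(10) + X*w = -1/8*10 + 35*(-51/7) = -5/4 - 255 = -1025/4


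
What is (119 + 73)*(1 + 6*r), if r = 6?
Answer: 7104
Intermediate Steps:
(119 + 73)*(1 + 6*r) = (119 + 73)*(1 + 6*6) = 192*(1 + 36) = 192*37 = 7104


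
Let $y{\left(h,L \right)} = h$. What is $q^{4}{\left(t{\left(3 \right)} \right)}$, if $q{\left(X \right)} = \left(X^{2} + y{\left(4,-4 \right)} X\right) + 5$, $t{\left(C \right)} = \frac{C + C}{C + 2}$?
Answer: $\frac{6234839521}{390625} \approx 15961.0$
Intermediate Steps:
$t{\left(C \right)} = \frac{2 C}{2 + C}$
$q{\left(X \right)} = 5 + X^{2} + 4 X$ ($q{\left(X \right)} = \left(X^{2} + 4 X\right) + 5 = 5 + X^{2} + 4 X$)
$q^{4}{\left(t{\left(3 \right)} \right)} = \left(5 + \left(2 \cdot 3 \frac{1}{2 + 3}\right)^{2} + 4 \cdot 2 \cdot 3 \frac{1}{2 + 3}\right)^{4} = \left(5 + \left(2 \cdot 3 \cdot \frac{1}{5}\right)^{2} + 4 \cdot 2 \cdot 3 \cdot \frac{1}{5}\right)^{4} = \left(5 + \left(\frac{6}{5}\right)^{2} + 4 \cdot \frac{6}{5}\right)^{4} = \left(5 + \frac{36}{25} + \frac{24}{5}\right)^{4} = \left(\frac{281}{25}\right)^{4} = \frac{6234839521}{390625}$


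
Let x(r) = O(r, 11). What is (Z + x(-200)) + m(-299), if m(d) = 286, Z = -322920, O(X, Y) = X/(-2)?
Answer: -322534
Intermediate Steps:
O(X, Y) = -X/2 (O(X, Y) = X*(-1/2) = -X/2)
x(r) = -r/2
(Z + x(-200)) + m(-299) = (-322920 - 1/2*(-200)) + 286 = (-322920 + 100) + 286 = -322820 + 286 = -322534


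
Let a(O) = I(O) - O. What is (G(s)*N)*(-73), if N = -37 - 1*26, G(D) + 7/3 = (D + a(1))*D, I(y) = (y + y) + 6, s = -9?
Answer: 72051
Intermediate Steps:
I(y) = 6 + 2*y (I(y) = 2*y + 6 = 6 + 2*y)
a(O) = 6 + O (a(O) = (6 + 2*O) - O = 6 + O)
G(D) = -7/3 + D*(7 + D) (G(D) = -7/3 + (D + (6 + 1))*D = -7/3 + (D + 7)*D = -7/3 + (7 + D)*D = -7/3 + D*(7 + D))
N = -63 (N = -37 - 26 = -63)
(G(s)*N)*(-73) = ((-7/3 + (-9)² + 7*(-9))*(-63))*(-73) = ((-7/3 + 81 - 63)*(-63))*(-73) = ((47/3)*(-63))*(-73) = -987*(-73) = 72051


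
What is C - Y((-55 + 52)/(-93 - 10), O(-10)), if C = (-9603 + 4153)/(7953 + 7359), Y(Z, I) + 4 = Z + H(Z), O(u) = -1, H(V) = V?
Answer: 2827661/788568 ≈ 3.5858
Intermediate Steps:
Y(Z, I) = -4 + 2*Z (Y(Z, I) = -4 + (Z + Z) = -4 + 2*Z)
C = -2725/7656 (C = -5450/15312 = -5450*1/15312 = -2725/7656 ≈ -0.35593)
C - Y((-55 + 52)/(-93 - 10), O(-10)) = -2725/7656 - (-4 + 2*((-55 + 52)/(-93 - 10))) = -2725/7656 - (-4 + 2*(-3/(-103))) = -2725/7656 - (-4 + 2*(-3*(-1/103))) = -2725/7656 - (-4 + 2*(3/103)) = -2725/7656 - (-4 + 6/103) = -2725/7656 - 1*(-406/103) = -2725/7656 + 406/103 = 2827661/788568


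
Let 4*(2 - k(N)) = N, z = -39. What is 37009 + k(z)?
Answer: 148083/4 ≈ 37021.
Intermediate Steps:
k(N) = 2 - N/4
37009 + k(z) = 37009 + (2 - ¼*(-39)) = 37009 + (2 + 39/4) = 37009 + 47/4 = 148083/4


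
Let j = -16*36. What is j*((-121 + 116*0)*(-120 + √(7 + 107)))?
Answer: -8363520 + 69696*√114 ≈ -7.6194e+6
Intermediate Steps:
j = -576
j*((-121 + 116*0)*(-120 + √(7 + 107))) = -576*(-121 + 116*0)*(-120 + √(7 + 107)) = -576*(-121 + 0)*(-120 + √114) = -(-69696)*(-120 + √114) = -576*(14520 - 121*√114) = -8363520 + 69696*√114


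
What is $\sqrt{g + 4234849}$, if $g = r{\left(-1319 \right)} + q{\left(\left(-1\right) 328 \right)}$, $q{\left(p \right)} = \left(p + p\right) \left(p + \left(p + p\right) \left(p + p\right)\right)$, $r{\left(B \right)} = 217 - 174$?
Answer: $2 i \sqrt{69462589} \approx 16669.0 i$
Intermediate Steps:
$r{\left(B \right)} = 43$
$q{\left(p \right)} = 2 p \left(p + 4 p^{2}\right)$ ($q{\left(p \right)} = 2 p \left(p + 2 p 2 p\right) = 2 p \left(p + 4 p^{2}\right)$)
$g = -282085205$ ($g = 43 + \left(\left(-1\right) 328\right)^{2} \left(2 + 8 \left(\left(-1\right) 328\right)\right) = 43 + \left(-328\right)^{2} \left(2 + 8 \left(-328\right)\right) = 43 + 107584 \left(2 - 2624\right) = 43 + 107584 \left(-2622\right) = 43 - 282085248 = -282085205$)
$\sqrt{g + 4234849} = \sqrt{-282085205 + 4234849} = \sqrt{-277850356} = 2 i \sqrt{69462589}$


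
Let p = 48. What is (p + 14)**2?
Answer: 3844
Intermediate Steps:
(p + 14)**2 = (48 + 14)**2 = 62**2 = 3844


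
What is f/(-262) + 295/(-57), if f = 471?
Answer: -104137/14934 ≈ -6.9731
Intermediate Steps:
f/(-262) + 295/(-57) = 471/(-262) + 295/(-57) = 471*(-1/262) + 295*(-1/57) = -471/262 - 295/57 = -104137/14934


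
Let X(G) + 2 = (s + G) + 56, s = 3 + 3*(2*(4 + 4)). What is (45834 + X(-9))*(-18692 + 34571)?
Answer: 729322470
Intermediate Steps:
s = 51 (s = 3 + 3*(2*8) = 3 + 3*16 = 3 + 48 = 51)
X(G) = 105 + G (X(G) = -2 + ((51 + G) + 56) = -2 + (107 + G) = 105 + G)
(45834 + X(-9))*(-18692 + 34571) = (45834 + (105 - 9))*(-18692 + 34571) = (45834 + 96)*15879 = 45930*15879 = 729322470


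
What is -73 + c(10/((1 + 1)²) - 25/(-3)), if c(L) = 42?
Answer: -31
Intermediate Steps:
-73 + c(10/((1 + 1)²) - 25/(-3)) = -73 + 42 = -31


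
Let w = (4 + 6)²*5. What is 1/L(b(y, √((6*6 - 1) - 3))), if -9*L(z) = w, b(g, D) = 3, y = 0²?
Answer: -9/500 ≈ -0.018000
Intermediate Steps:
y = 0
w = 500 (w = 10²*5 = 100*5 = 500)
L(z) = -500/9 (L(z) = -⅑*500 = -500/9)
1/L(b(y, √((6*6 - 1) - 3))) = 1/(-500/9) = -9/500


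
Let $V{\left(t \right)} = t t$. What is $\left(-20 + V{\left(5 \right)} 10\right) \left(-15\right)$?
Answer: $-3450$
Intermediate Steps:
$V{\left(t \right)} = t^{2}$
$\left(-20 + V{\left(5 \right)} 10\right) \left(-15\right) = \left(-20 + 5^{2} \cdot 10\right) \left(-15\right) = \left(-20 + 25 \cdot 10\right) \left(-15\right) = \left(-20 + 250\right) \left(-15\right) = 230 \left(-15\right) = -3450$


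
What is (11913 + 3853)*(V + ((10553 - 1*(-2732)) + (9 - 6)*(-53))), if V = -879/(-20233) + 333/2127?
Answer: 2968705083910336/14345197 ≈ 2.0695e+8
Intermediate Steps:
V = 2869074/14345197 (V = -879*(-1/20233) + 333*(1/2127) = 879/20233 + 111/709 = 2869074/14345197 ≈ 0.20000)
(11913 + 3853)*(V + ((10553 - 1*(-2732)) + (9 - 6)*(-53))) = (11913 + 3853)*(2869074/14345197 + ((10553 - 1*(-2732)) + (9 - 6)*(-53))) = 15766*(2869074/14345197 + ((10553 + 2732) + 3*(-53))) = 15766*(2869074/14345197 + (13285 - 159)) = 15766*(2869074/14345197 + 13126) = 15766*(188297924896/14345197) = 2968705083910336/14345197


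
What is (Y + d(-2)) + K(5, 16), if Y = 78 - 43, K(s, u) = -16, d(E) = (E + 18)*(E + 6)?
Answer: 83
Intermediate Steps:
d(E) = (6 + E)*(18 + E) (d(E) = (18 + E)*(6 + E) = (6 + E)*(18 + E))
Y = 35
(Y + d(-2)) + K(5, 16) = (35 + (108 + (-2)² + 24*(-2))) - 16 = (35 + (108 + 4 - 48)) - 16 = (35 + 64) - 16 = 99 - 16 = 83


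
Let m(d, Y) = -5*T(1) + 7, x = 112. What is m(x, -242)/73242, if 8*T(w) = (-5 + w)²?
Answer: -1/24414 ≈ -4.0960e-5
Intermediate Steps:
T(w) = (-5 + w)²/8
m(d, Y) = -3 (m(d, Y) = -5*(-5 + 1)²/8 + 7 = -5*(-4)²/8 + 7 = -5*16/8 + 7 = -5*2 + 7 = -10 + 7 = -3)
m(x, -242)/73242 = -3/73242 = -3*1/73242 = -1/24414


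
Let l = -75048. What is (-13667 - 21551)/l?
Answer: 17609/37524 ≈ 0.46927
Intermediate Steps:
(-13667 - 21551)/l = (-13667 - 21551)/(-75048) = -35218*(-1/75048) = 17609/37524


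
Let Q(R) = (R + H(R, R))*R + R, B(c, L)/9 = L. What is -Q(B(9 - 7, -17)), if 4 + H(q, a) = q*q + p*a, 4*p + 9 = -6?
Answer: 14581971/4 ≈ 3.6455e+6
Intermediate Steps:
p = -15/4 (p = -9/4 + (1/4)*(-6) = -9/4 - 3/2 = -15/4 ≈ -3.7500)
B(c, L) = 9*L
H(q, a) = -4 + q**2 - 15*a/4 (H(q, a) = -4 + (q*q - 15*a/4) = -4 + (q**2 - 15*a/4) = -4 + q**2 - 15*a/4)
Q(R) = R + R*(-4 + R**2 - 11*R/4) (Q(R) = (R + (-4 + R**2 - 15*R/4))*R + R = (-4 + R**2 - 11*R/4)*R + R = R*(-4 + R**2 - 11*R/4) + R = R + R*(-4 + R**2 - 11*R/4))
-Q(B(9 - 7, -17)) = -9*(-17)*(-12 - 99*(-17) + 4*(9*(-17))**2)/4 = -(-153)*(-12 - 11*(-153) + 4*(-153)**2)/4 = -(-153)*(-12 + 1683 + 4*23409)/4 = -(-153)*(-12 + 1683 + 93636)/4 = -(-153)*95307/4 = -1*(-14581971/4) = 14581971/4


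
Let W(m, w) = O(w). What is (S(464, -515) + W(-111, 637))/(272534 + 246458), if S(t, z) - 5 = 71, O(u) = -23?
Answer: 53/518992 ≈ 0.00010212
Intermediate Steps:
S(t, z) = 76 (S(t, z) = 5 + 71 = 76)
W(m, w) = -23
(S(464, -515) + W(-111, 637))/(272534 + 246458) = (76 - 23)/(272534 + 246458) = 53/518992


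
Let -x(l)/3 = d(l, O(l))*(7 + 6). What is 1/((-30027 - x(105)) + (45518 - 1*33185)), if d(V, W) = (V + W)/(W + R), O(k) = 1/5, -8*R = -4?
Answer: -7/82830 ≈ -8.4510e-5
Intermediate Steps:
R = 1/2 (R = -1/8*(-4) = 1/2 ≈ 0.50000)
O(k) = 1/5
d(V, W) = (V + W)/(1/2 + W) (d(V, W) = (V + W)/(W + 1/2) = (V + W)/(1/2 + W))
x(l) = -78/7 - 390*l/7 (x(l) = -3*2*(l + 1/5)/(1 + 2*(1/5))*(7 + 6) = -3*2*(1/5 + l)/(1 + 2/5)*13 = -3*2*(1/5 + l)/(7/5)*13 = -3*2*(5/7)*(1/5 + l)*13 = -3*(2/7 + 10*l/7)*13 = -3*(26/7 + 130*l/7) = -78/7 - 390*l/7)
1/((-30027 - x(105)) + (45518 - 1*33185)) = 1/((-30027 - (-78/7 - 390/7*105)) + (45518 - 1*33185)) = 1/((-30027 - (-78/7 - 5850)) + (45518 - 33185)) = 1/((-30027 - 1*(-41028/7)) + 12333) = 1/((-30027 + 41028/7) + 12333) = 1/(-169161/7 + 12333) = 1/(-82830/7) = -7/82830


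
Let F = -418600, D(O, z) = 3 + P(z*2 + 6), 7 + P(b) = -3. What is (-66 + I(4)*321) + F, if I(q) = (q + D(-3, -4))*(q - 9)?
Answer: -413851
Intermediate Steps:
P(b) = -10 (P(b) = -7 - 3 = -10)
D(O, z) = -7 (D(O, z) = 3 - 10 = -7)
I(q) = (-9 + q)*(-7 + q) (I(q) = (q - 7)*(q - 9) = (-7 + q)*(-9 + q) = (-9 + q)*(-7 + q))
(-66 + I(4)*321) + F = (-66 + (63 + 4² - 16*4)*321) - 418600 = (-66 + (63 + 16 - 64)*321) - 418600 = (-66 + 15*321) - 418600 = (-66 + 4815) - 418600 = 4749 - 418600 = -413851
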